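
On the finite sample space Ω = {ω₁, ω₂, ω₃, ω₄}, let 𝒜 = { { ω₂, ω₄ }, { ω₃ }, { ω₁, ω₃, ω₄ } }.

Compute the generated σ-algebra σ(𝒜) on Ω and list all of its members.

σ(𝒜) (16 sets): { ∅, { ω₁ }, { ω₂ }, { ω₃ }, { ω₄ }, { ω₁, ω₂ }, { ω₁, ω₃ }, { ω₁, ω₄ }, { ω₂, ω₃ }, { ω₂, ω₄ }, { ω₃, ω₄ }, { ω₁, ω₂, ω₃ }, { ω₁, ω₂, ω₄ }, { ω₁, ω₃, ω₄ }, { ω₂, ω₃, ω₄ }, Ω }

Trace:
Take S₀ = 𝒜 ∪ {∅, Ω} = { ∅, { ω₃ }, { ω₂, ω₄ }, { ω₁, ω₃, ω₄ }, Ω }.
Iteration 1 adds 4:
  { ω₂ }  = ᶜ of { ω₁, ω₃, ω₄ }
  { ω₁, ω₃ }  = ᶜ of { ω₂, ω₄ }
  { ω₁, ω₂, ω₄ }  = ᶜ of { ω₃ }
  { ω₂, ω₃, ω₄ }  = { ω₃ } ∪ { ω₂, ω₄ }
  [9 total]
Iteration 2. New:
  { ω₁ }  = ᶜ of { ω₂, ω₃, ω₄ }
  { ω₂, ω₃ }  = { ω₂ } ∪ { ω₃ }
  { ω₁, ω₂, ω₃ }  = { ω₂ } ∪ { ω₁, ω₃ }
  [12 total]
Iteration 3 adds 3:
  { ω₄ }  = ᶜ of { ω₁, ω₂, ω₃ }
  { ω₁, ω₂ }  = { ω₂ } ∪ { ω₁ }
  { ω₁, ω₄ }  = ᶜ of { ω₂, ω₃ }
  [15 total]
Iteration 4: 1 new —
  { ω₃, ω₄ }  = ᶜ of { ω₁, ω₂ }
  [16 total]
After Iteration 5 the family is unchanged; done.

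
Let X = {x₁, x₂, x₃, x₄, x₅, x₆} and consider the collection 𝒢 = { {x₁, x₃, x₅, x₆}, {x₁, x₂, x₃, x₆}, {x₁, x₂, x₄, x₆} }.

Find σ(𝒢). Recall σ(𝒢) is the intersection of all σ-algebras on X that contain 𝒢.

σ(𝒢) = { {}, {x₂}, {x₃}, {x₄}, {x₅}, {x₁, x₆}, {x₂, x₃}, {x₂, x₄}, {x₂, x₅}, {x₃, x₄}, {x₃, x₅}, {x₄, x₅}, {x₁, x₂, x₆}, {x₁, x₃, x₆}, {x₁, x₄, x₆}, {x₁, x₅, x₆}, {x₂, x₃, x₄}, {x₂, x₃, x₅}, {x₂, x₄, x₅}, {x₃, x₄, x₅}, {x₁, x₂, x₃, x₆}, {x₁, x₂, x₄, x₆}, {x₁, x₂, x₅, x₆}, {x₁, x₃, x₄, x₆}, {x₁, x₃, x₅, x₆}, {x₁, x₄, x₅, x₆}, {x₂, x₃, x₄, x₅}, {x₁, x₂, x₃, x₄, x₆}, {x₁, x₂, x₃, x₅, x₆}, {x₁, x₂, x₄, x₅, x₆}, {x₁, x₃, x₄, x₅, x₆}, X }

Working:
Begin from { {}, {x₁, x₂, x₃, x₆}, {x₁, x₂, x₄, x₆}, {x₁, x₃, x₅, x₆}, X } (that is, 𝒢 plus ∅ and X).
Pass 1. New:
  {x₂, x₄}  = ᶜ of {x₁, x₃, x₅, x₆}
  {x₃, x₅}  = ᶜ of {x₁, x₂, x₄, x₆}
  {x₄, x₅}  = ᶜ of {x₁, x₂, x₃, x₆}
  {x₁, x₂, x₃, x₄, x₆}  = {x₁, x₂, x₄, x₆} ∪ {x₁, x₂, x₃, x₆}
  {x₁, x₂, x₃, x₅, x₆}  = {x₁, x₃, x₅, x₆} ∪ {x₁, x₂, x₃, x₆}
  |family| = 10
Pass 2 adds 7:
  {x₄}  = ᶜ of {x₁, x₂, x₃, x₅, x₆}
  {x₅}  = ᶜ of {x₁, x₂, x₃, x₄, x₆}
  {x₂, x₄, x₅}  = {x₄, x₅} ∪ {x₂, x₄}
  {x₃, x₄, x₅}  = {x₄, x₅} ∪ {x₃, x₅}
  {x₂, x₃, x₄, x₅}  = {x₃, x₅} ∪ {x₂, x₄}
  {x₁, x₂, x₄, x₅, x₆}  = {x₁, x₂, x₄, x₆} ∪ {x₄, x₅}
  {x₁, x₃, x₄, x₅, x₆}  = {x₁, x₃, x₅, x₆} ∪ {x₄, x₅}
  |family| = 17
Pass 3. New:
  {x₂}  = ᶜ of {x₁, x₃, x₄, x₅, x₆}
  {x₃}  = ᶜ of {x₁, x₂, x₄, x₅, x₆}
  {x₁, x₆}  = ᶜ of {x₂, x₃, x₄, x₅}
  {x₁, x₂, x₆}  = ᶜ of {x₃, x₄, x₅}
  {x₁, x₃, x₆}  = ᶜ of {x₂, x₄, x₅}
  |family| = 22
Pass 4: 10 new —
  {x₂, x₃}  = {x₂} ∪ {x₃}
  {x₂, x₅}  = {x₂} ∪ {x₅}
  {x₃, x₄}  = {x₃} ∪ {x₄}
  {x₁, x₄, x₆}  = {x₁, x₆} ∪ {x₄}
  {x₁, x₅, x₆}  = {x₁, x₆} ∪ {x₅}
  {x₂, x₃, x₄}  = {x₃} ∪ {x₂, x₄}
  {x₂, x₃, x₅}  = {x₂} ∪ {x₃, x₅}
  {x₁, x₂, x₅, x₆}  = {x₅} ∪ {x₁, x₂, x₆}
  {x₁, x₃, x₄, x₆}  = {x₁, x₃, x₆} ∪ {x₄}
  {x₁, x₄, x₅, x₆}  = {x₁, x₆} ∪ {x₄, x₅}
  |family| = 32
Pass 5: no new sets; the family is a σ-algebra.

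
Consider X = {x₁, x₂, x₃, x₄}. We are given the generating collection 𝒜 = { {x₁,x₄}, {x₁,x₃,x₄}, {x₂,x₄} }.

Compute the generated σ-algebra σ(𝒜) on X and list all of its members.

Begin from { ∅, {x₁,x₄}, {x₂,x₄}, {x₁,x₃,x₄}, X } (that is, 𝒜 plus ∅ and X).
Iteration 1. New:
  {x₂}  = ᶜ of {x₁,x₃,x₄}
  {x₁,x₃}  = ᶜ of {x₂,x₄}
  {x₂,x₃}  = ᶜ of {x₁,x₄}
  {x₁,x₂,x₄}  = {x₁,x₄} ∪ {x₂,x₄}
  (now 9)
Iteration 2 (3 new):
  {x₃}  = ᶜ of {x₁,x₂,x₄}
  {x₁,x₂,x₃}  = {x₂} ∪ {x₁,x₃}
  {x₂,x₃,x₄}  = {x₂,x₃} ∪ {x₂,x₄}
  (now 12)
Iteration 3 (2 new):
  {x₁}  = ᶜ of {x₂,x₃,x₄}
  {x₄}  = ᶜ of {x₁,x₂,x₃}
  (now 14)
Iteration 4: 2 new —
  {x₁,x₂}  = {x₂} ∪ {x₁}
  {x₃,x₄}  = {x₃} ∪ {x₄}
  (now 16)
Iteration 5 adds nothing — fixpoint reached.

Therefore σ(𝒜) = { ∅, {x₁}, {x₂}, {x₃}, {x₄}, {x₁,x₂}, {x₁,x₃}, {x₁,x₄}, {x₂,x₃}, {x₂,x₄}, {x₃,x₄}, {x₁,x₂,x₃}, {x₁,x₂,x₄}, {x₁,x₃,x₄}, {x₂,x₃,x₄}, X } (|σ(𝒜)| = 16).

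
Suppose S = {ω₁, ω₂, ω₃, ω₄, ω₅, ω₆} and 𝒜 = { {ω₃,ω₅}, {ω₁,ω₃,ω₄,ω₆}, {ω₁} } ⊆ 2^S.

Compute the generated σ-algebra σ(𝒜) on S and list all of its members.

Answer: σ(𝒜) = { ∅, {ω₁}, {ω₂}, {ω₃}, {ω₅}, {ω₁,ω₂}, {ω₁,ω₃}, {ω₁,ω₅}, {ω₂,ω₃}, {ω₂,ω₅}, {ω₃,ω₅}, {ω₄,ω₆}, {ω₁,ω₂,ω₃}, {ω₁,ω₂,ω₅}, {ω₁,ω₃,ω₅}, {ω₁,ω₄,ω₆}, {ω₂,ω₃,ω₅}, {ω₂,ω₄,ω₆}, {ω₃,ω₄,ω₆}, {ω₄,ω₅,ω₆}, {ω₁,ω₂,ω₃,ω₅}, {ω₁,ω₂,ω₄,ω₆}, {ω₁,ω₃,ω₄,ω₆}, {ω₁,ω₄,ω₅,ω₆}, {ω₂,ω₃,ω₄,ω₆}, {ω₂,ω₄,ω₅,ω₆}, {ω₃,ω₄,ω₅,ω₆}, {ω₁,ω₂,ω₃,ω₄,ω₆}, {ω₁,ω₂,ω₄,ω₅,ω₆}, {ω₁,ω₃,ω₄,ω₅,ω₆}, {ω₂,ω₃,ω₄,ω₅,ω₆}, S }

Derivation:
Start: 𝒜 ∪ {∅, S} = { ∅, {ω₁}, {ω₃,ω₅}, {ω₁,ω₃,ω₄,ω₆}, S }.
Pass 1 (5 new):
  {ω₂,ω₅}  = S∖{ω₁,ω₃,ω₄,ω₆}
  {ω₁,ω₃,ω₅}  = {ω₃,ω₅} ∪ {ω₁}
  {ω₁,ω₂,ω₄,ω₆}  = S∖{ω₃,ω₅}
  {ω₁,ω₃,ω₄,ω₅,ω₆}  = {ω₁,ω₃,ω₄,ω₆} ∪ {ω₃,ω₅}
  {ω₂,ω₃,ω₄,ω₅,ω₆}  = S∖{ω₁}
  [10 total]
Pass 2 adds 7:
  {ω₂}  = S∖{ω₁,ω₃,ω₄,ω₅,ω₆}
  {ω₁,ω₂,ω₅}  = {ω₂,ω₅} ∪ {ω₁}
  {ω₂,ω₃,ω₅}  = {ω₂,ω₅} ∪ {ω₃,ω₅}
  {ω₂,ω₄,ω₆}  = S∖{ω₁,ω₃,ω₅}
  {ω₁,ω₂,ω₃,ω₅}  = {ω₂,ω₅} ∪ {ω₁,ω₃,ω₅}
  {ω₁,ω₂,ω₃,ω₄,ω₆}  = {ω₁,ω₂,ω₄,ω₆} ∪ {ω₁,ω₃,ω₄,ω₆}
  {ω₁,ω₂,ω₄,ω₅,ω₆}  = {ω₂,ω₅} ∪ {ω₁,ω₂,ω₄,ω₆}
  [17 total]
Pass 3. New:
  {ω₃}  = S∖{ω₁,ω₂,ω₄,ω₅,ω₆}
  {ω₅}  = S∖{ω₁,ω₂,ω₃,ω₄,ω₆}
  {ω₁,ω₂}  = {ω₂} ∪ {ω₁}
  {ω₄,ω₆}  = S∖{ω₁,ω₂,ω₃,ω₅}
  {ω₁,ω₄,ω₆}  = S∖{ω₂,ω₃,ω₅}
  {ω₃,ω₄,ω₆}  = S∖{ω₁,ω₂,ω₅}
  {ω₂,ω₄,ω₅,ω₆}  = {ω₂,ω₄,ω₆} ∪ {ω₂,ω₅}
  [24 total]
Pass 4. New:
  {ω₁,ω₃}  = S∖{ω₂,ω₄,ω₅,ω₆}
  {ω₁,ω₅}  = {ω₅} ∪ {ω₁}
  {ω₂,ω₃}  = {ω₂} ∪ {ω₃}
  {ω₁,ω₂,ω₃}  = {ω₁,ω₂} ∪ {ω₃}
  {ω₄,ω₅,ω₆}  = {ω₅} ∪ {ω₄,ω₆}
  {ω₁,ω₄,ω₅,ω₆}  = {ω₁,ω₄,ω₆} ∪ {ω₅}
  {ω₂,ω₃,ω₄,ω₆}  = {ω₂,ω₄,ω₆} ∪ {ω₃}
  {ω₃,ω₄,ω₅,ω₆}  = S∖{ω₁,ω₂}
  [32 total]
Pass 5: stable.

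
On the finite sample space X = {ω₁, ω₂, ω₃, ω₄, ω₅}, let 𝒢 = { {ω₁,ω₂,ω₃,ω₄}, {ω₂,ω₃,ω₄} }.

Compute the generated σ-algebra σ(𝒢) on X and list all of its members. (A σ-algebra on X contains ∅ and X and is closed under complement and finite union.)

Start: 𝒢 ∪ {∅, X} = { {}, {ω₂,ω₃,ω₄}, {ω₁,ω₂,ω₃,ω₄}, X }.
Iteration 1: +2 →
  {ω₅}  = X∖{ω₁,ω₂,ω₃,ω₄}
  {ω₁,ω₅}  = X∖{ω₂,ω₃,ω₄}
  — 6 sets.
Iteration 2. New:
  {ω₂,ω₃,ω₄,ω₅}  = {ω₂,ω₃,ω₄} ∪ {ω₅}
  — 7 sets.
Iteration 3. New:
  {ω₁}  = X∖{ω₂,ω₃,ω₄,ω₅}
  — 8 sets.
Iteration 4: stable.

Therefore σ(𝒢) = { {}, {ω₁}, {ω₅}, {ω₁,ω₅}, {ω₂,ω₃,ω₄}, {ω₁,ω₂,ω₃,ω₄}, {ω₂,ω₃,ω₄,ω₅}, X } (|σ(𝒢)| = 8).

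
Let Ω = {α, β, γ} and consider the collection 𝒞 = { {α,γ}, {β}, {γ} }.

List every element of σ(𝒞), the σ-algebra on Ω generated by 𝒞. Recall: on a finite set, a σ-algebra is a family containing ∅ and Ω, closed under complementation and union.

Initial family (5 sets): { {}, {β}, {γ}, {α,γ}, Ω }.
Step 1 (2 new):
  {α,β}  = ᶜ of {γ}
  {β,γ}  = {γ} ∪ {β}
  — 7 sets.
Step 2: 1 new —
  {α}  = ᶜ of {β,γ}
  — 8 sets.
Step 3 adds nothing — fixpoint reached.

|σ(𝒞)| = 8.  σ(𝒞) = { {}, {α}, {β}, {γ}, {α,β}, {α,γ}, {β,γ}, Ω }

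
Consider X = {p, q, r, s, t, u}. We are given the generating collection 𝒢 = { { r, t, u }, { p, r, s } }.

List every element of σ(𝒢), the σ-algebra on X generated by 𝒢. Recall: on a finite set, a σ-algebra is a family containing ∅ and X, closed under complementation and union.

|σ(𝒢)| = 16.  σ(𝒢) = { ∅, { q }, { r }, { p, s }, { q, r }, { t, u }, { p, q, s }, { p, r, s }, { q, t, u }, { r, t, u }, { p, q, r, s }, { p, s, t, u }, { q, r, t, u }, { p, q, s, t, u }, { p, r, s, t, u }, X }

Trace:
Start: 𝒢 ∪ {∅, X} = { ∅, { p, r, s }, { r, t, u }, X }.
Step 1 adds 3:
  { p, q, s }  = ᶜ of { r, t, u }
  { q, t, u }  = ᶜ of { p, r, s }
  { p, r, s, t, u }  = { p, r, s } ∪ { r, t, u }
  |family| = 7
Step 2: 4 new —
  { q }  = ᶜ of { p, r, s, t, u }
  { p, q, r, s }  = { p, r, s } ∪ { p, q, s }
  { q, r, t, u }  = { r, t, u } ∪ { q, t, u }
  { p, q, s, t, u }  = { q, t, u } ∪ { p, q, s }
  |family| = 11
Step 3 adds 3:
  { r }  = ᶜ of { p, q, s, t, u }
  { p, s }  = ᶜ of { q, r, t, u }
  { t, u }  = ᶜ of { p, q, r, s }
  |family| = 14
Step 4: +2 →
  { q, r }  = { r } ∪ { q }
  { p, s, t, u }  = { p, s } ∪ { t, u }
  |family| = 16
Step 5 adds nothing — fixpoint reached.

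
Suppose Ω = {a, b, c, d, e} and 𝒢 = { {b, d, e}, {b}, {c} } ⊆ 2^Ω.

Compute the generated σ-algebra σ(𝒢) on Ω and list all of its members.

Seed the family with 𝒢 together with ∅ and Ω: { {}, {b}, {c}, {b, d, e}, Ω }.
Round 1. New:
  {a, c}  = ᶜ of {b, d, e}
  {b, c}  = {c} ∪ {b}
  {a, b, d, e}  = ᶜ of {c}
  {a, c, d, e}  = ᶜ of {b}
  {b, c, d, e}  = {c} ∪ {b, d, e}
  (now 10)
Round 2 (3 new):
  {a}  = ᶜ of {b, c, d, e}
  {a, b, c}  = {b} ∪ {a, c}
  {a, d, e}  = ᶜ of {b, c}
  (now 13)
Round 3 (2 new):
  {a, b}  = {b} ∪ {a}
  {d, e}  = ᶜ of {a, b, c}
  (now 15)
Round 4. New:
  {c, d, e}  = ᶜ of {a, b}
  (now 16)
Round 5: closed — nothing new.

Therefore σ(𝒢) = { {}, {a}, {b}, {c}, {a, b}, {a, c}, {b, c}, {d, e}, {a, b, c}, {a, d, e}, {b, d, e}, {c, d, e}, {a, b, d, e}, {a, c, d, e}, {b, c, d, e}, Ω } (|σ(𝒢)| = 16).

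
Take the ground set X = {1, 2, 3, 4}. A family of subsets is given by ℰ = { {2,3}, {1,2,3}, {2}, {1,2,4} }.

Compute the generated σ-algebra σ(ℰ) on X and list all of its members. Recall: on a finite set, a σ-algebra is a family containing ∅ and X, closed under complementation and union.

Initial family (6 sets): { ∅, {2}, {2,3}, {1,2,3}, {1,2,4}, X }.
Step 1. New:
  {3}  = complement {1,2,4}
  {4}  = complement {1,2,3}
  {1,4}  = complement {2,3}
  {1,3,4}  = complement {2}
Step 2: 3 new —
  {2,4}  = {2} ∪ {4}
  {3,4}  = {3} ∪ {4}
  {2,3,4}  = {2,3} ∪ {4}
Step 3: +3 →
  {1}  = complement {2,3,4}
  {1,2}  = complement {3,4}
  {1,3}  = complement {2,4}
Step 4: closed — nothing new.

|σ(ℰ)| = 16.  σ(ℰ) = { ∅, {1}, {2}, {3}, {4}, {1,2}, {1,3}, {1,4}, {2,3}, {2,4}, {3,4}, {1,2,3}, {1,2,4}, {1,3,4}, {2,3,4}, X }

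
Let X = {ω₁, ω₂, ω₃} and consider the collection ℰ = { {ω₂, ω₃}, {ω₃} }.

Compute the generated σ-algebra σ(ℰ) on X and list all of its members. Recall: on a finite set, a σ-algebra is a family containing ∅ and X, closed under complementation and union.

σ(ℰ) (8 sets): { ∅, {ω₁}, {ω₂}, {ω₃}, {ω₁, ω₂}, {ω₁, ω₃}, {ω₂, ω₃}, X }

Derivation:
Start: ℰ ∪ {∅, X} = { ∅, {ω₃}, {ω₂, ω₃}, X }.
Step 1 (2 new):
  {ω₁}  = complement {ω₂, ω₃}
  {ω₁, ω₂}  = complement {ω₃}
  [6 total]
Step 2: +1 →
  {ω₁, ω₃}  = {ω₃} ∪ {ω₁}
  [7 total]
Step 3: 1 new —
  {ω₂}  = complement {ω₁, ω₃}
  [8 total]
Step 4 adds nothing — fixpoint reached.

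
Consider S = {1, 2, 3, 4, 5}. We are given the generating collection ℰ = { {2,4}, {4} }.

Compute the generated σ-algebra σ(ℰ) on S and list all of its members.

|σ(ℰ)| = 8.  σ(ℰ) = { {}, {2}, {4}, {2,4}, {1,3,5}, {1,2,3,5}, {1,3,4,5}, S }

Check:
Take S₀ = ℰ ∪ {∅, S} = { {}, {4}, {2,4}, S }.
Pass 1. New:
  {1,3,5}  = {2,4}ᶜ
  {1,2,3,5}  = {4}ᶜ
  — 6 sets.
Pass 2: +1 →
  {1,3,4,5}  = {4} ∪ {1,3,5}
  — 7 sets.
Pass 3 (1 new):
  {2}  = {1,3,4,5}ᶜ
  — 8 sets.
Pass 4: closed — nothing new.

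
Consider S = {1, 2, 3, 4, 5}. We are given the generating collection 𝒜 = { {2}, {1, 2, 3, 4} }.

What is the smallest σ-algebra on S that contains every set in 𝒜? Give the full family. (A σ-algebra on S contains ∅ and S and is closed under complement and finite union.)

|σ(𝒜)| = 8.  σ(𝒜) = { {}, {2}, {5}, {2, 5}, {1, 3, 4}, {1, 2, 3, 4}, {1, 3, 4, 5}, S }

Check:
Seed the family with 𝒜 together with ∅ and S: { {}, {2}, {1, 2, 3, 4}, S }.
Iteration 1: +2 →
  {5}  = {1, 2, 3, 4}ᶜ
  {1, 3, 4, 5}  = {2}ᶜ
  — 6 sets.
Iteration 2: +1 →
  {2, 5}  = {2} ∪ {5}
  — 7 sets.
Iteration 3: 1 new —
  {1, 3, 4}  = {2, 5}ᶜ
  — 8 sets.
Iteration 4: closed — nothing new.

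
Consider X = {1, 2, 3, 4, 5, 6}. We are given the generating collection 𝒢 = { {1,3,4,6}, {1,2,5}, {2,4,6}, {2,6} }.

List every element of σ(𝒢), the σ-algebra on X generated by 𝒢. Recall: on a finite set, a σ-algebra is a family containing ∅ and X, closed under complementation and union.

Seed the family with 𝒢 together with ∅ and X: { ∅, {2,6}, {1,2,5}, {2,4,6}, {1,3,4,6}, X }.
Round 1 adds 7:
  {2,5}  = complement {1,3,4,6}
  {1,3,5}  = complement {2,4,6}
  {3,4,6}  = complement {1,2,5}
  {1,2,5,6}  = {1,2,5} ∪ {2,6}
  {1,3,4,5}  = complement {2,6}
  {1,2,3,4,6}  = {2,4,6} ∪ {1,3,4,6}
  {1,2,4,5,6}  = {2,4,6} ∪ {1,2,5}
  (now 13)
Round 2. New:
  {3}  = complement {1,2,4,5,6}
  {5}  = complement {1,2,3,4,6}
  {3,4}  = complement {1,2,5,6}
  {2,5,6}  = {2,5} ∪ {2,6}
  {1,2,3,5}  = {2,5} ∪ {1,3,5}
  {2,3,4,6}  = {2,4,6} ∪ {3,4,6}
  {2,4,5,6}  = {2,4,6} ∪ {2,5}
  {1,2,3,4,5}  = {2,5} ∪ {1,3,4,5}
  {1,2,3,5,6}  = {1,3,5} ∪ {2,6}
  {1,3,4,5,6}  = {1,3,5} ∪ {1,3,4,6}
  {2,3,4,5,6}  = {2,5} ∪ {3,4,6}
  (now 24)
Round 3 adds 15:
  {1}  = complement {2,3,4,5,6}
  {2}  = complement {1,3,4,5,6}
  {4}  = complement {1,2,3,5,6}
  {6}  = complement {1,2,3,4,5}
  {1,3}  = complement {2,4,5,6}
  {1,5}  = complement {2,3,4,6}
  {3,5}  = {5} ∪ {3}
  {4,6}  = complement {1,2,3,5}
  {1,3,4}  = complement {2,5,6}
  {2,3,5}  = {2,5} ∪ {3}
  {2,3,6}  = {2,6} ∪ {3}
  {3,4,5}  = {3,4} ∪ {5}
  {2,3,4,5}  = {2,5} ∪ {3,4}
  {2,3,5,6}  = {2,5,6} ∪ {3}
  {3,4,5,6}  = {3,4,6} ∪ {5}
  (now 39)
Round 4: +24 →
  {1,2}  = complement {3,4,5,6}
  {1,4}  = complement {2,3,5,6}
  {1,6}  = complement {2,3,4,5}
  {2,3}  = {2} ∪ {3}
  {2,4}  = {2} ∪ {4}
  {3,6}  = {3} ∪ {6}
  {4,5}  = {4} ∪ {5}
  {5,6}  = {6} ∪ {5}
  {1,2,3}  = {2} ∪ {1,3}
  {1,2,6}  = complement {3,4,5}
  {1,3,6}  = {1,3} ∪ {6}
  {1,4,5}  = complement {2,3,6}
  {1,4,6}  = complement {2,3,5}
  {1,5,6}  = {1,5} ∪ {6}
  {2,3,4}  = {3,4} ∪ {2}
  {2,4,5}  = {4} ∪ {2,5}
  {3,5,6}  = {3,5} ∪ {6}
  {4,5,6}  = {4,6} ∪ {5}
  {1,2,3,4}  = {2} ∪ {1,3,4}
  {1,2,3,6}  = {1,3} ∪ {2,3,6}
  {1,2,4,5}  = {1,2,5} ∪ {4}
  {1,2,4,6}  = complement {3,5}
  {1,3,5,6}  = {1,3,5} ∪ {6}
  {1,4,5,6}  = {1,5} ∪ {4,6}
  (now 63)
Round 5: 1 new —
  {1,2,4}  = complement {3,5,6}
  (now 64)
Round 6: already closed under ᶜ and ∪.

Hence σ(𝒢) has 64 members: { ∅, {1}, {2}, {3}, {4}, {5}, {6}, {1,2}, {1,3}, {1,4}, {1,5}, {1,6}, {2,3}, {2,4}, {2,5}, {2,6}, {3,4}, {3,5}, {3,6}, {4,5}, {4,6}, {5,6}, {1,2,3}, {1,2,4}, {1,2,5}, {1,2,6}, {1,3,4}, {1,3,5}, {1,3,6}, {1,4,5}, {1,4,6}, {1,5,6}, {2,3,4}, {2,3,5}, {2,3,6}, {2,4,5}, {2,4,6}, {2,5,6}, {3,4,5}, {3,4,6}, {3,5,6}, {4,5,6}, {1,2,3,4}, {1,2,3,5}, {1,2,3,6}, {1,2,4,5}, {1,2,4,6}, {1,2,5,6}, {1,3,4,5}, {1,3,4,6}, {1,3,5,6}, {1,4,5,6}, {2,3,4,5}, {2,3,4,6}, {2,3,5,6}, {2,4,5,6}, {3,4,5,6}, {1,2,3,4,5}, {1,2,3,4,6}, {1,2,3,5,6}, {1,2,4,5,6}, {1,3,4,5,6}, {2,3,4,5,6}, X }.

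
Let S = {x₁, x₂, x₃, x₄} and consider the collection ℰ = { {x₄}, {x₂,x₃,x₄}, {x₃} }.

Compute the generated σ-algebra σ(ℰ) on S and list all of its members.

σ(ℰ) = { {}, {x₁}, {x₂}, {x₃}, {x₄}, {x₁,x₂}, {x₁,x₃}, {x₁,x₄}, {x₂,x₃}, {x₂,x₄}, {x₃,x₄}, {x₁,x₂,x₃}, {x₁,x₂,x₄}, {x₁,x₃,x₄}, {x₂,x₃,x₄}, S }

Derivation:
Start: ℰ ∪ {∅, S} = { {}, {x₃}, {x₄}, {x₂,x₃,x₄}, S }.
Step 1 (4 new):
  {x₁}  = ᶜ of {x₂,x₃,x₄}
  {x₃,x₄}  = {x₃} ∪ {x₄}
  {x₁,x₂,x₃}  = ᶜ of {x₄}
  {x₁,x₂,x₄}  = ᶜ of {x₃}
  (now 9)
Step 2 (4 new):
  {x₁,x₂}  = ᶜ of {x₃,x₄}
  {x₁,x₃}  = {x₃} ∪ {x₁}
  {x₁,x₄}  = {x₄} ∪ {x₁}
  {x₁,x₃,x₄}  = {x₃,x₄} ∪ {x₁}
  (now 13)
Step 3. New:
  {x₂}  = ᶜ of {x₁,x₃,x₄}
  {x₂,x₃}  = ᶜ of {x₁,x₄}
  {x₂,x₄}  = ᶜ of {x₁,x₃}
  (now 16)
Step 4: closed — nothing new.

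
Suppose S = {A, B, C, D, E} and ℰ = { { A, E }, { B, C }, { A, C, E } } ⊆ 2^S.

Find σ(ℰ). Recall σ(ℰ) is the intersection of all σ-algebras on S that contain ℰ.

σ(ℰ) = { {}, { B }, { C }, { D }, { A, E }, { B, C }, { B, D }, { C, D }, { A, B, E }, { A, C, E }, { A, D, E }, { B, C, D }, { A, B, C, E }, { A, B, D, E }, { A, C, D, E }, S }

Working:
Begin from { {}, { A, E }, { B, C }, { A, C, E }, S } (that is, ℰ plus ∅ and S).
Pass 1: 4 new —
  { B, D }  = complement { A, C, E }
  { A, D, E }  = complement { B, C }
  { B, C, D }  = complement { A, E }
  { A, B, C, E }  = { B, C } ∪ { A, E }
  — 9 sets.
Pass 2 adds 3:
  { D }  = complement { A, B, C, E }
  { A, B, D, E }  = { A, D, E } ∪ { B, D }
  { A, C, D, E }  = { A, D, E } ∪ { A, C, E }
  — 12 sets.
Pass 3: +2 →
  { B }  = complement { A, C, D, E }
  { C }  = complement { A, B, D, E }
  — 14 sets.
Pass 4. New:
  { C, D }  = { C } ∪ { D }
  { A, B, E }  = { A, E } ∪ { B }
  — 16 sets.
Pass 5: closed — nothing new.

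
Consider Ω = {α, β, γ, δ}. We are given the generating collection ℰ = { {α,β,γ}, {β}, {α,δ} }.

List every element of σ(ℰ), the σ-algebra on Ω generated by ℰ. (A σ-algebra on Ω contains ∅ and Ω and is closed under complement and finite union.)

Take S₀ = ℰ ∪ {∅, Ω} = { {}, {β}, {α,δ}, {α,β,γ}, Ω }.
Iteration 1: +4 →
  {δ}  = complement {α,β,γ}
  {β,γ}  = complement {α,δ}
  {α,β,δ}  = {α,δ} ∪ {β}
  {α,γ,δ}  = complement {β}
Iteration 2: 3 new —
  {γ}  = complement {α,β,δ}
  {β,δ}  = {β} ∪ {δ}
  {β,γ,δ}  = {β,γ} ∪ {δ}
Iteration 3: +3 →
  {α}  = complement {β,γ,δ}
  {α,γ}  = complement {β,δ}
  {γ,δ}  = {γ} ∪ {δ}
Iteration 4: +1 →
  {α,β}  = complement {γ,δ}
Iteration 5: no new sets; the family is a σ-algebra.

Hence σ(ℰ) has 16 members: { {}, {α}, {β}, {γ}, {δ}, {α,β}, {α,γ}, {α,δ}, {β,γ}, {β,δ}, {γ,δ}, {α,β,γ}, {α,β,δ}, {α,γ,δ}, {β,γ,δ}, Ω }.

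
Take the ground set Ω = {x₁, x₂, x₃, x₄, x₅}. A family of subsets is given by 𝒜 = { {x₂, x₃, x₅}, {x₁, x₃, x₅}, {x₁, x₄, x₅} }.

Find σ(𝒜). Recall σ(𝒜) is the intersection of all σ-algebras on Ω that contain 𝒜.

σ(𝒜) (32 sets): { {}, {x₁}, {x₂}, {x₃}, {x₄}, {x₅}, {x₁, x₂}, {x₁, x₃}, {x₁, x₄}, {x₁, x₅}, {x₂, x₃}, {x₂, x₄}, {x₂, x₅}, {x₃, x₄}, {x₃, x₅}, {x₄, x₅}, {x₁, x₂, x₃}, {x₁, x₂, x₄}, {x₁, x₂, x₅}, {x₁, x₃, x₄}, {x₁, x₃, x₅}, {x₁, x₄, x₅}, {x₂, x₃, x₄}, {x₂, x₃, x₅}, {x₂, x₄, x₅}, {x₃, x₄, x₅}, {x₁, x₂, x₃, x₄}, {x₁, x₂, x₃, x₅}, {x₁, x₂, x₄, x₅}, {x₁, x₃, x₄, x₅}, {x₂, x₃, x₄, x₅}, Ω }

Working:
Begin from { {}, {x₁, x₃, x₅}, {x₁, x₄, x₅}, {x₂, x₃, x₅}, Ω } (that is, 𝒜 plus ∅ and Ω).
Iteration 1. New:
  {x₁, x₄}  = Ω∖{x₂, x₃, x₅}
  {x₂, x₃}  = Ω∖{x₁, x₄, x₅}
  {x₂, x₄}  = Ω∖{x₁, x₃, x₅}
  {x₁, x₂, x₃, x₅}  = {x₂, x₃, x₅} ∪ {x₁, x₃, x₅}
  {x₁, x₃, x₄, x₅}  = {x₁, x₄, x₅} ∪ {x₁, x₃, x₅}
  (now 10)
Iteration 2. New:
  {x₂}  = Ω∖{x₁, x₃, x₄, x₅}
  {x₄}  = Ω∖{x₁, x₂, x₃, x₅}
  {x₁, x₂, x₄}  = {x₁, x₄} ∪ {x₂, x₄}
  {x₂, x₃, x₄}  = {x₂, x₃} ∪ {x₂, x₄}
  {x₁, x₂, x₃, x₄}  = {x₂, x₃} ∪ {x₁, x₄}
  {x₁, x₂, x₄, x₅}  = {x₁, x₄, x₅} ∪ {x₂, x₄}
  {x₂, x₃, x₄, x₅}  = {x₂, x₃, x₅} ∪ {x₂, x₄}
  (now 17)
Iteration 3. New:
  {x₁}  = Ω∖{x₂, x₃, x₄, x₅}
  {x₃}  = Ω∖{x₁, x₂, x₄, x₅}
  {x₅}  = Ω∖{x₁, x₂, x₃, x₄}
  {x₁, x₅}  = Ω∖{x₂, x₃, x₄}
  {x₃, x₅}  = Ω∖{x₁, x₂, x₄}
  (now 22)
Iteration 4. New:
  {x₁, x₂}  = {x₂} ∪ {x₁}
  {x₁, x₃}  = {x₃} ∪ {x₁}
  {x₂, x₅}  = {x₂} ∪ {x₅}
  {x₃, x₄}  = {x₃} ∪ {x₄}
  {x₄, x₅}  = {x₅} ∪ {x₄}
  {x₁, x₂, x₃}  = {x₂, x₃} ∪ {x₁}
  {x₁, x₂, x₅}  = {x₂} ∪ {x₁, x₅}
  {x₁, x₃, x₄}  = {x₃} ∪ {x₁, x₄}
  {x₂, x₄, x₅}  = {x₅} ∪ {x₂, x₄}
  {x₃, x₄, x₅}  = {x₄} ∪ {x₃, x₅}
  (now 32)
Iteration 5: stable.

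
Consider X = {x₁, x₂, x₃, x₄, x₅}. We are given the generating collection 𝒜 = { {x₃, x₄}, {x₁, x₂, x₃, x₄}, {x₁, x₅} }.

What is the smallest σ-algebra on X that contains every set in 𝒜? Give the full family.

Initial family (5 sets): { ∅, {x₁, x₅}, {x₃, x₄}, {x₁, x₂, x₃, x₄}, X }.
Iteration 1. New:
  {x₅}  = complement {x₁, x₂, x₃, x₄}
  {x₁, x₂, x₅}  = complement {x₃, x₄}
  {x₂, x₃, x₄}  = complement {x₁, x₅}
  {x₁, x₃, x₄, x₅}  = {x₃, x₄} ∪ {x₁, x₅}
  (now 9)
Iteration 2: 3 new —
  {x₂}  = complement {x₁, x₃, x₄, x₅}
  {x₃, x₄, x₅}  = {x₃, x₄} ∪ {x₅}
  {x₂, x₃, x₄, x₅}  = {x₅} ∪ {x₂, x₃, x₄}
  (now 12)
Iteration 3: 3 new —
  {x₁}  = complement {x₂, x₃, x₄, x₅}
  {x₁, x₂}  = complement {x₃, x₄, x₅}
  {x₂, x₅}  = {x₂} ∪ {x₅}
  (now 15)
Iteration 4 (1 new):
  {x₁, x₃, x₄}  = complement {x₂, x₅}
  (now 16)
Iteration 5: stable.

σ(𝒜) = { ∅, {x₁}, {x₂}, {x₅}, {x₁, x₂}, {x₁, x₅}, {x₂, x₅}, {x₃, x₄}, {x₁, x₂, x₅}, {x₁, x₃, x₄}, {x₂, x₃, x₄}, {x₃, x₄, x₅}, {x₁, x₂, x₃, x₄}, {x₁, x₃, x₄, x₅}, {x₂, x₃, x₄, x₅}, X }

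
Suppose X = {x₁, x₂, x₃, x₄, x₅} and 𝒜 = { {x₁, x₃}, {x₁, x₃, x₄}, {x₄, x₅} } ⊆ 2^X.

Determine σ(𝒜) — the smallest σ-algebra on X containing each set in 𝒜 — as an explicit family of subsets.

σ(𝒜) (16 sets): { {}, {x₂}, {x₄}, {x₅}, {x₁, x₃}, {x₂, x₄}, {x₂, x₅}, {x₄, x₅}, {x₁, x₂, x₃}, {x₁, x₃, x₄}, {x₁, x₃, x₅}, {x₂, x₄, x₅}, {x₁, x₂, x₃, x₄}, {x₁, x₂, x₃, x₅}, {x₁, x₃, x₄, x₅}, X }

Derivation:
Take S₀ = 𝒜 ∪ {∅, X} = { {}, {x₁, x₃}, {x₄, x₅}, {x₁, x₃, x₄}, X }.
Iteration 1: 4 new —
  {x₂, x₅}  = complement {x₁, x₃, x₄}
  {x₁, x₂, x₃}  = complement {x₄, x₅}
  {x₂, x₄, x₅}  = complement {x₁, x₃}
  {x₁, x₃, x₄, x₅}  = {x₄, x₅} ∪ {x₁, x₃, x₄}
  [9 total]
Iteration 2. New:
  {x₂}  = complement {x₁, x₃, x₄, x₅}
  {x₁, x₂, x₃, x₄}  = {x₁, x₂, x₃} ∪ {x₁, x₃, x₄}
  {x₁, x₂, x₃, x₅}  = {x₂, x₅} ∪ {x₁, x₂, x₃}
  [12 total]
Iteration 3 adds 2:
  {x₄}  = complement {x₁, x₂, x₃, x₅}
  {x₅}  = complement {x₁, x₂, x₃, x₄}
  [14 total]
Iteration 4: 2 new —
  {x₂, x₄}  = {x₄} ∪ {x₂}
  {x₁, x₃, x₅}  = {x₁, x₃} ∪ {x₅}
  [16 total]
Iteration 5: no new sets; the family is a σ-algebra.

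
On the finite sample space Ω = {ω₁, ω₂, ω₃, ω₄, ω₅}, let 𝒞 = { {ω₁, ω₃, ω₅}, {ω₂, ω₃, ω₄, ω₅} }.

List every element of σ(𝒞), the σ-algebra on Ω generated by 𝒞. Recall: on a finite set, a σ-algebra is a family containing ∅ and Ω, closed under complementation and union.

Initial family (4 sets): { {}, {ω₁, ω₃, ω₅}, {ω₂, ω₃, ω₄, ω₅}, Ω }.
Step 1: 2 new —
  {ω₁}  = complement {ω₂, ω₃, ω₄, ω₅}
  {ω₂, ω₄}  = complement {ω₁, ω₃, ω₅}
  |family| = 6
Step 2: +1 →
  {ω₁, ω₂, ω₄}  = {ω₂, ω₄} ∪ {ω₁}
  |family| = 7
Step 3. New:
  {ω₃, ω₅}  = complement {ω₁, ω₂, ω₄}
  |family| = 8
Step 4: already closed under ᶜ and ∪.

Hence σ(𝒞) has 8 members: { {}, {ω₁}, {ω₂, ω₄}, {ω₃, ω₅}, {ω₁, ω₂, ω₄}, {ω₁, ω₃, ω₅}, {ω₂, ω₃, ω₄, ω₅}, Ω }.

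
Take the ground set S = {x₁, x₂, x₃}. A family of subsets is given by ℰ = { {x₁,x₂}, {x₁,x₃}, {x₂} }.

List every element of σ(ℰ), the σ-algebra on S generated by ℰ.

Begin from { {}, {x₂}, {x₁,x₂}, {x₁,x₃}, S } (that is, ℰ plus ∅ and S).
Round 1 adds 1:
  {x₃}  = ᶜ of {x₁,x₂}
  |family| = 6
Round 2: 1 new —
  {x₂,x₃}  = {x₃} ∪ {x₂}
  |family| = 7
Round 3. New:
  {x₁}  = ᶜ of {x₂,x₃}
  |family| = 8
After Round 4 the family is unchanged; done.

|σ(ℰ)| = 8.  σ(ℰ) = { {}, {x₁}, {x₂}, {x₃}, {x₁,x₂}, {x₁,x₃}, {x₂,x₃}, S }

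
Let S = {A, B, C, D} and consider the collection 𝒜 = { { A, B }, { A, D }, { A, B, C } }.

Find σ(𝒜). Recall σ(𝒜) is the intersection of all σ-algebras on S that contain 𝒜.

Start: 𝒜 ∪ {∅, S} = { {}, { A, B }, { A, D }, { A, B, C }, S }.
Round 1 adds 4:
  { D }  = { A, B, C }ᶜ
  { B, C }  = { A, D }ᶜ
  { C, D }  = { A, B }ᶜ
  { A, B, D }  = { A, D } ∪ { A, B }
Round 2 (3 new):
  { C }  = { A, B, D }ᶜ
  { A, C, D }  = { C, D } ∪ { A, D }
  { B, C, D }  = { C, D } ∪ { B, C }
Round 3: 2 new —
  { A }  = { B, C, D }ᶜ
  { B }  = { A, C, D }ᶜ
Round 4. New:
  { A, C }  = { C } ∪ { A }
  { B, D }  = { D } ∪ { B }
Round 5: closed — nothing new.

|σ(𝒜)| = 16.  σ(𝒜) = { {}, { A }, { B }, { C }, { D }, { A, B }, { A, C }, { A, D }, { B, C }, { B, D }, { C, D }, { A, B, C }, { A, B, D }, { A, C, D }, { B, C, D }, S }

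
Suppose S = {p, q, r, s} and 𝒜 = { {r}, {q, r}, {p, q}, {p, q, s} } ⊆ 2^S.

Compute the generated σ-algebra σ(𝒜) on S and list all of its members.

Initial family (6 sets): { {}, {r}, {p, q}, {q, r}, {p, q, s}, S }.
Pass 1: 3 new —
  {p, s}  = ᶜ of {q, r}
  {r, s}  = ᶜ of {p, q}
  {p, q, r}  = {r} ∪ {p, q}
  — 9 sets.
Pass 2 adds 3:
  {s}  = ᶜ of {p, q, r}
  {p, r, s}  = {r, s} ∪ {p, s}
  {q, r, s}  = {r, s} ∪ {q, r}
  — 12 sets.
Pass 3 (2 new):
  {p}  = ᶜ of {q, r, s}
  {q}  = ᶜ of {p, r, s}
  — 14 sets.
Pass 4: 2 new —
  {p, r}  = {r} ∪ {p}
  {q, s}  = {s} ∪ {q}
  — 16 sets.
Pass 5: stable.

σ(𝒜) = { {}, {p}, {q}, {r}, {s}, {p, q}, {p, r}, {p, s}, {q, r}, {q, s}, {r, s}, {p, q, r}, {p, q, s}, {p, r, s}, {q, r, s}, S }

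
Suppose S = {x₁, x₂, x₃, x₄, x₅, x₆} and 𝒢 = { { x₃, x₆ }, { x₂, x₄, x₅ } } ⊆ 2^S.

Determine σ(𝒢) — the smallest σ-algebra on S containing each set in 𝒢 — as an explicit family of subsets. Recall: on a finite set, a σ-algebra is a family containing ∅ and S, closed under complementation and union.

Seed the family with 𝒢 together with ∅ and S: { ∅, { x₃, x₆ }, { x₂, x₄, x₅ }, S }.
Pass 1: +3 →
  { x₁, x₃, x₆ }  = complement { x₂, x₄, x₅ }
  { x₁, x₂, x₄, x₅ }  = complement { x₃, x₆ }
  { x₂, x₃, x₄, x₅, x₆ }  = { x₃, x₆ } ∪ { x₂, x₄, x₅ }
  (now 7)
Pass 2: 1 new —
  { x₁ }  = complement { x₂, x₃, x₄, x₅, x₆ }
  (now 8)
Pass 3: no new sets; the family is a σ-algebra.

σ(𝒢) = { ∅, { x₁ }, { x₃, x₆ }, { x₁, x₃, x₆ }, { x₂, x₄, x₅ }, { x₁, x₂, x₄, x₅ }, { x₂, x₃, x₄, x₅, x₆ }, S }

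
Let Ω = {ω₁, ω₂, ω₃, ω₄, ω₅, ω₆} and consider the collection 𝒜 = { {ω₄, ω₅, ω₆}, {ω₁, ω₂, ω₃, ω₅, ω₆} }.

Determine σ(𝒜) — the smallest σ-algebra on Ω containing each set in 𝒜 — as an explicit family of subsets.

Begin from { {}, {ω₄, ω₅, ω₆}, {ω₁, ω₂, ω₃, ω₅, ω₆}, Ω } (that is, 𝒜 plus ∅ and Ω).
Pass 1: 2 new —
  {ω₄}  = ᶜ of {ω₁, ω₂, ω₃, ω₅, ω₆}
  {ω₁, ω₂, ω₃}  = ᶜ of {ω₄, ω₅, ω₆}
  [6 total]
Pass 2: 1 new —
  {ω₁, ω₂, ω₃, ω₄}  = {ω₁, ω₂, ω₃} ∪ {ω₄}
  [7 total]
Pass 3: +1 →
  {ω₅, ω₆}  = ᶜ of {ω₁, ω₂, ω₃, ω₄}
  [8 total]
Pass 4 adds nothing — fixpoint reached.

|σ(𝒜)| = 8.  σ(𝒜) = { {}, {ω₄}, {ω₅, ω₆}, {ω₁, ω₂, ω₃}, {ω₄, ω₅, ω₆}, {ω₁, ω₂, ω₃, ω₄}, {ω₁, ω₂, ω₃, ω₅, ω₆}, Ω }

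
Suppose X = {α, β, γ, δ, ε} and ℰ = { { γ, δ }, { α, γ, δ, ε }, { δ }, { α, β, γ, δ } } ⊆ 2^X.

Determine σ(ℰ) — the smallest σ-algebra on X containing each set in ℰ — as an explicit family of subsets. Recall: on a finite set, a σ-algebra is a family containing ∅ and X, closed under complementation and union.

Answer: σ(ℰ) = { {  }, { α }, { β }, { γ }, { δ }, { ε }, { α, β }, { α, γ }, { α, δ }, { α, ε }, { β, γ }, { β, δ }, { β, ε }, { γ, δ }, { γ, ε }, { δ, ε }, { α, β, γ }, { α, β, δ }, { α, β, ε }, { α, γ, δ }, { α, γ, ε }, { α, δ, ε }, { β, γ, δ }, { β, γ, ε }, { β, δ, ε }, { γ, δ, ε }, { α, β, γ, δ }, { α, β, γ, ε }, { α, β, δ, ε }, { α, γ, δ, ε }, { β, γ, δ, ε }, X }

Derivation:
Seed the family with ℰ together with ∅ and X: { {  }, { δ }, { γ, δ }, { α, β, γ, δ }, { α, γ, δ, ε }, X }.
Pass 1: 4 new —
  { β }  = { α, γ, δ, ε }ᶜ
  { ε }  = { α, β, γ, δ }ᶜ
  { α, β, ε }  = { γ, δ }ᶜ
  { α, β, γ, ε }  = { δ }ᶜ
  (now 10)
Pass 2 adds 6:
  { β, δ }  = { β } ∪ { δ }
  { β, ε }  = { β } ∪ { ε }
  { δ, ε }  = { ε } ∪ { δ }
  { β, γ, δ }  = { γ, δ } ∪ { β }
  { γ, δ, ε }  = { γ, δ } ∪ { ε }
  { α, β, δ, ε }  = { α, β, ε } ∪ { δ }
  (now 16)
Pass 3: 8 new —
  { γ }  = { α, β, δ, ε }ᶜ
  { α, β }  = { γ, δ, ε }ᶜ
  { α, ε }  = { β, γ, δ }ᶜ
  { α, β, γ }  = { δ, ε }ᶜ
  { α, γ, δ }  = { β, ε }ᶜ
  { α, γ, ε }  = { β, δ }ᶜ
  { β, δ, ε }  = { δ, ε } ∪ { β, ε }
  { β, γ, δ, ε }  = { δ, ε } ∪ { β, γ, δ }
  (now 24)
Pass 4. New:
  { α }  = { β, γ, δ, ε }ᶜ
  { α, γ }  = { β, δ, ε }ᶜ
  { β, γ }  = { β } ∪ { γ }
  { γ, ε }  = { ε } ∪ { γ }
  { α, β, δ }  = { α, β } ∪ { δ }
  { α, δ, ε }  = { δ, ε } ∪ { α, ε }
  { β, γ, ε }  = { β, ε } ∪ { γ }
  (now 31)
Pass 5: +1 →
  { α, δ }  = { β, γ, ε }ᶜ
  (now 32)
Pass 6 adds nothing — fixpoint reached.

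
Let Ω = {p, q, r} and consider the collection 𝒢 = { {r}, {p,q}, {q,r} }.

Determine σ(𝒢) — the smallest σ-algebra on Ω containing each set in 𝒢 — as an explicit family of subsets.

Answer: σ(𝒢) = { ∅, {p}, {q}, {r}, {p,q}, {p,r}, {q,r}, Ω }

Trace:
Start: 𝒢 ∪ {∅, Ω} = { ∅, {r}, {p,q}, {q,r}, Ω }.
Iteration 1 (1 new):
  {p}  = ᶜ of {q,r}
  |family| = 6
Iteration 2: 1 new —
  {p,r}  = {r} ∪ {p}
  |family| = 7
Iteration 3: +1 →
  {q}  = ᶜ of {p,r}
  |family| = 8
Iteration 4: already closed under ᶜ and ∪.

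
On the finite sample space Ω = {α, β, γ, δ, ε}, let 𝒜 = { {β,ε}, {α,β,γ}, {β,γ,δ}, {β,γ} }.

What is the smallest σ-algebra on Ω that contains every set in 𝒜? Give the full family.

Answer: σ(𝒜) = { {}, {α}, {β}, {γ}, {δ}, {ε}, {α,β}, {α,γ}, {α,δ}, {α,ε}, {β,γ}, {β,δ}, {β,ε}, {γ,δ}, {γ,ε}, {δ,ε}, {α,β,γ}, {α,β,δ}, {α,β,ε}, {α,γ,δ}, {α,γ,ε}, {α,δ,ε}, {β,γ,δ}, {β,γ,ε}, {β,δ,ε}, {γ,δ,ε}, {α,β,γ,δ}, {α,β,γ,ε}, {α,β,δ,ε}, {α,γ,δ,ε}, {β,γ,δ,ε}, Ω }

Trace:
Initial family (6 sets): { {}, {β,γ}, {β,ε}, {α,β,γ}, {β,γ,δ}, Ω }.
Pass 1: 8 new —
  {α,ε}  = {β,γ,δ}ᶜ
  {δ,ε}  = {α,β,γ}ᶜ
  {α,γ,δ}  = {β,ε}ᶜ
  {α,δ,ε}  = {β,γ}ᶜ
  {β,γ,ε}  = {β,ε} ∪ {β,γ}
  {α,β,γ,δ}  = {α,β,γ} ∪ {β,γ,δ}
  {α,β,γ,ε}  = {β,ε} ∪ {α,β,γ}
  {β,γ,δ,ε}  = {β,ε} ∪ {β,γ,δ}
Pass 2. New:
  {α}  = {β,γ,δ,ε}ᶜ
  {δ}  = {α,β,γ,ε}ᶜ
  {ε}  = {α,β,γ,δ}ᶜ
  {α,δ}  = {β,γ,ε}ᶜ
  {α,β,ε}  = {β,ε} ∪ {α,ε}
  {β,δ,ε}  = {β,ε} ∪ {δ,ε}
  {α,β,δ,ε}  = {α,δ,ε} ∪ {β,ε}
  {α,γ,δ,ε}  = {α,δ,ε} ∪ {α,γ,δ}
Pass 3: +4 →
  {β}  = {α,γ,δ,ε}ᶜ
  {γ}  = {α,β,δ,ε}ᶜ
  {α,γ}  = {β,δ,ε}ᶜ
  {γ,δ}  = {α,β,ε}ᶜ
Pass 4 adds 6:
  {α,β}  = {β} ∪ {α}
  {β,δ}  = {β} ∪ {δ}
  {γ,ε}  = {ε} ∪ {γ}
  {α,β,δ}  = {β} ∪ {α,δ}
  {α,γ,ε}  = {ε} ∪ {α,γ}
  {γ,δ,ε}  = {γ,δ} ∪ {ε}
Pass 5: already closed under ᶜ and ∪.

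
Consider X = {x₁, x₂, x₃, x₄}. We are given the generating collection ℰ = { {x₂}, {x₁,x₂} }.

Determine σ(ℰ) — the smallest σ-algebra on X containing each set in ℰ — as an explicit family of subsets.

|σ(ℰ)| = 8.  σ(ℰ) = { {}, {x₁}, {x₂}, {x₁,x₂}, {x₃,x₄}, {x₁,x₃,x₄}, {x₂,x₃,x₄}, X }

Derivation:
Take S₀ = ℰ ∪ {∅, X} = { {}, {x₂}, {x₁,x₂}, X }.
Pass 1 adds 2:
  {x₃,x₄}  = ᶜ of {x₁,x₂}
  {x₁,x₃,x₄}  = ᶜ of {x₂}
  — 6 sets.
Pass 2 (1 new):
  {x₂,x₃,x₄}  = {x₃,x₄} ∪ {x₂}
  — 7 sets.
Pass 3: 1 new —
  {x₁}  = ᶜ of {x₂,x₃,x₄}
  — 8 sets.
Pass 4: no new sets; the family is a σ-algebra.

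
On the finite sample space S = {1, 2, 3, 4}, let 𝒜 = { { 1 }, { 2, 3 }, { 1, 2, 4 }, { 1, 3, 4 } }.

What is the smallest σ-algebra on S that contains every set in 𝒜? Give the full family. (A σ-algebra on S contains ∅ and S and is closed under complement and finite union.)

Begin from { ∅, { 1 }, { 2, 3 }, { 1, 2, 4 }, { 1, 3, 4 }, S } (that is, 𝒜 plus ∅ and S).
Iteration 1 adds 5:
  { 2 }  = { 1, 3, 4 }ᶜ
  { 3 }  = { 1, 2, 4 }ᶜ
  { 1, 4 }  = { 2, 3 }ᶜ
  { 1, 2, 3 }  = { 2, 3 } ∪ { 1 }
  { 2, 3, 4 }  = { 1 }ᶜ
Iteration 2: +3 →
  { 4 }  = { 1, 2, 3 }ᶜ
  { 1, 2 }  = { 2 } ∪ { 1 }
  { 1, 3 }  = { 3 } ∪ { 1 }
Iteration 3. New:
  { 2, 4 }  = { 1, 3 }ᶜ
  { 3, 4 }  = { 1, 2 }ᶜ
Iteration 4 adds nothing — fixpoint reached.

|σ(𝒜)| = 16.  σ(𝒜) = { ∅, { 1 }, { 2 }, { 3 }, { 4 }, { 1, 2 }, { 1, 3 }, { 1, 4 }, { 2, 3 }, { 2, 4 }, { 3, 4 }, { 1, 2, 3 }, { 1, 2, 4 }, { 1, 3, 4 }, { 2, 3, 4 }, S }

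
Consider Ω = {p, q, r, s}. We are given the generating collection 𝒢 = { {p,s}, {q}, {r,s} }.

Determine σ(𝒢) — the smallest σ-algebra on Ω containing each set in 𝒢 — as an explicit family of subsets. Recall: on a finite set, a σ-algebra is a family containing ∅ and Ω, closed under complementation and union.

Initial family (5 sets): { {}, {q}, {p,s}, {r,s}, Ω }.
Pass 1. New:
  {p,q}  = Ω∖{r,s}
  {q,r}  = Ω∖{p,s}
  {p,q,s}  = {p,s} ∪ {q}
  {p,r,s}  = Ω∖{q}
  {q,r,s}  = {r,s} ∪ {q}
  (now 10)
Pass 2: +3 →
  {p}  = Ω∖{q,r,s}
  {r}  = Ω∖{p,q,s}
  {p,q,r}  = {p,q} ∪ {q,r}
  (now 13)
Pass 3: 2 new —
  {s}  = Ω∖{p,q,r}
  {p,r}  = {r} ∪ {p}
  (now 15)
Pass 4 adds 1:
  {q,s}  = Ω∖{p,r}
  (now 16)
After Pass 5 the family is unchanged; done.

Therefore σ(𝒢) = { {}, {p}, {q}, {r}, {s}, {p,q}, {p,r}, {p,s}, {q,r}, {q,s}, {r,s}, {p,q,r}, {p,q,s}, {p,r,s}, {q,r,s}, Ω } (|σ(𝒢)| = 16).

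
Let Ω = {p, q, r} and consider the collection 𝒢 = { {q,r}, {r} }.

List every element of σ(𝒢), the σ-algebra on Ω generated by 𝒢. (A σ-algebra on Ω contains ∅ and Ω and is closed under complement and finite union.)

Initial family (4 sets): { {}, {r}, {q,r}, Ω }.
Round 1: +2 →
  {p}  = Ω∖{q,r}
  {p,q}  = Ω∖{r}
  — 6 sets.
Round 2 (1 new):
  {p,r}  = {r} ∪ {p}
  — 7 sets.
Round 3 (1 new):
  {q}  = Ω∖{p,r}
  — 8 sets.
Round 4: closed — nothing new.

Hence σ(𝒢) has 8 members: { {}, {p}, {q}, {r}, {p,q}, {p,r}, {q,r}, Ω }.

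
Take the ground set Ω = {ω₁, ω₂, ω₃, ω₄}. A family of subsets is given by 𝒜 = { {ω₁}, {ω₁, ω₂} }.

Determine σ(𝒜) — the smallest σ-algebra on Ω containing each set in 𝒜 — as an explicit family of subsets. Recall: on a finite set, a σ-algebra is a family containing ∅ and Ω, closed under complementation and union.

Take S₀ = 𝒜 ∪ {∅, Ω} = { {}, {ω₁}, {ω₁, ω₂}, Ω }.
Iteration 1 (2 new):
  {ω₃, ω₄}  = ᶜ of {ω₁, ω₂}
  {ω₂, ω₃, ω₄}  = ᶜ of {ω₁}
  — 6 sets.
Iteration 2: 1 new —
  {ω₁, ω₃, ω₄}  = {ω₃, ω₄} ∪ {ω₁}
  — 7 sets.
Iteration 3: 1 new —
  {ω₂}  = ᶜ of {ω₁, ω₃, ω₄}
  — 8 sets.
Iteration 4 adds nothing — fixpoint reached.

Therefore σ(𝒜) = { {}, {ω₁}, {ω₂}, {ω₁, ω₂}, {ω₃, ω₄}, {ω₁, ω₃, ω₄}, {ω₂, ω₃, ω₄}, Ω } (|σ(𝒜)| = 8).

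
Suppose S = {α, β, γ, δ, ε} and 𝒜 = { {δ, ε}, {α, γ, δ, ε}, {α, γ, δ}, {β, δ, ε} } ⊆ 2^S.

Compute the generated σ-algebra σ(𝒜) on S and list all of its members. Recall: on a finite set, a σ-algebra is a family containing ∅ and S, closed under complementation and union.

Begin from { {}, {δ, ε}, {α, γ, δ}, {β, δ, ε}, {α, γ, δ, ε}, S } (that is, 𝒜 plus ∅ and S).
Iteration 1 adds 4:
  {β}  = {α, γ, δ, ε}ᶜ
  {α, γ}  = {β, δ, ε}ᶜ
  {β, ε}  = {α, γ, δ}ᶜ
  {α, β, γ}  = {δ, ε}ᶜ
Iteration 2 adds 2:
  {α, β, γ, δ}  = {α, β, γ} ∪ {α, γ, δ}
  {α, β, γ, ε}  = {β, ε} ∪ {α, β, γ}
Iteration 3. New:
  {δ}  = {α, β, γ, ε}ᶜ
  {ε}  = {α, β, γ, δ}ᶜ
Iteration 4: 2 new —
  {β, δ}  = {δ} ∪ {β}
  {α, γ, ε}  = {α, γ} ∪ {ε}
Iteration 5 adds nothing — fixpoint reached.

σ(𝒜) = { {}, {β}, {δ}, {ε}, {α, γ}, {β, δ}, {β, ε}, {δ, ε}, {α, β, γ}, {α, γ, δ}, {α, γ, ε}, {β, δ, ε}, {α, β, γ, δ}, {α, β, γ, ε}, {α, γ, δ, ε}, S }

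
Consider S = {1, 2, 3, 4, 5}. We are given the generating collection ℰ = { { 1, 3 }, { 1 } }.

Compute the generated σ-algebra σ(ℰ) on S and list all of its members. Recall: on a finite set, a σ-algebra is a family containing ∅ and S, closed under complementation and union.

σ(ℰ) = { {}, { 1 }, { 3 }, { 1, 3 }, { 2, 4, 5 }, { 1, 2, 4, 5 }, { 2, 3, 4, 5 }, S }

Trace:
Initial family (4 sets): { {}, { 1 }, { 1, 3 }, S }.
Iteration 1. New:
  { 2, 4, 5 }  = S∖{ 1, 3 }
  { 2, 3, 4, 5 }  = S∖{ 1 }
Iteration 2: 1 new —
  { 1, 2, 4, 5 }  = { 2, 4, 5 } ∪ { 1 }
Iteration 3: +1 →
  { 3 }  = S∖{ 1, 2, 4, 5 }
After Iteration 4 the family is unchanged; done.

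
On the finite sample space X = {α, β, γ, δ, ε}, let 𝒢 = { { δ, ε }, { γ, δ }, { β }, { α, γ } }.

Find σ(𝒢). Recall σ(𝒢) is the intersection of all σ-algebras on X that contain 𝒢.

Seed the family with 𝒢 together with ∅ and X: { {}, { β }, { α, γ }, { γ, δ }, { δ, ε }, X }.
Round 1. New:
  { α, β, γ }  = ᶜ of { δ, ε }
  { α, β, ε }  = ᶜ of { γ, δ }
  { α, γ, δ }  = { γ, δ } ∪ { α, γ }
  { β, γ, δ }  = { γ, δ } ∪ { β }
  { β, δ, ε }  = ᶜ of { α, γ }
  { γ, δ, ε }  = { δ, ε } ∪ { γ, δ }
  { α, γ, δ, ε }  = ᶜ of { β }
  — 13 sets.
Round 2: +7 →
  { α, β }  = ᶜ of { γ, δ, ε }
  { α, ε }  = ᶜ of { β, γ, δ }
  { β, ε }  = ᶜ of { α, γ, δ }
  { α, β, γ, δ }  = { γ, δ } ∪ { α, β, γ }
  { α, β, γ, ε }  = { α, β, γ } ∪ { α, β, ε }
  { α, β, δ, ε }  = { δ, ε } ∪ { α, β, ε }
  { β, γ, δ, ε }  = { γ, δ, ε } ∪ { β, γ, δ }
  — 20 sets.
Round 3. New:
  { α }  = ᶜ of { β, γ, δ, ε }
  { γ }  = ᶜ of { α, β, δ, ε }
  { δ }  = ᶜ of { α, β, γ, ε }
  { ε }  = ᶜ of { α, β, γ, δ }
  { α, γ, ε }  = { α, γ } ∪ { α, ε }
  { α, δ, ε }  = { δ, ε } ∪ { α, ε }
  — 26 sets.
Round 4: 6 new —
  { α, δ }  = { δ } ∪ { α }
  { β, γ }  = ᶜ of { α, δ, ε }
  { β, δ }  = ᶜ of { α, γ, ε }
  { γ, ε }  = { ε } ∪ { γ }
  { α, β, δ }  = { α, β } ∪ { δ }
  { β, γ, ε }  = { β, ε } ∪ { γ }
  — 32 sets.
Round 5: stable.

|σ(𝒢)| = 32.  σ(𝒢) = { {}, { α }, { β }, { γ }, { δ }, { ε }, { α, β }, { α, γ }, { α, δ }, { α, ε }, { β, γ }, { β, δ }, { β, ε }, { γ, δ }, { γ, ε }, { δ, ε }, { α, β, γ }, { α, β, δ }, { α, β, ε }, { α, γ, δ }, { α, γ, ε }, { α, δ, ε }, { β, γ, δ }, { β, γ, ε }, { β, δ, ε }, { γ, δ, ε }, { α, β, γ, δ }, { α, β, γ, ε }, { α, β, δ, ε }, { α, γ, δ, ε }, { β, γ, δ, ε }, X }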